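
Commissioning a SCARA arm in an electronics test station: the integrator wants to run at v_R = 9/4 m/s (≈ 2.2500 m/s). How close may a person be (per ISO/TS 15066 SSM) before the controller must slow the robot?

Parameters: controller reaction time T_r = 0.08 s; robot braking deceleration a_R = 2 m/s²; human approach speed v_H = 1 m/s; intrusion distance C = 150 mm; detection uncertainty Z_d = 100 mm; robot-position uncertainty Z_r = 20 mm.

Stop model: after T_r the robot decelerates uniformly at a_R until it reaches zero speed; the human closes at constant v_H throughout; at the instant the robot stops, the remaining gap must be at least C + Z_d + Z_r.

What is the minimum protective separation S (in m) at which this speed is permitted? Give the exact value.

S_min = 4673/1600 m = 2.9206 m

braking lasts T_s = (9/4)/2 = 1.1250 s
robot in T_r: 2.2500·0.0800 = 0.1800 m
braking distance = 2.2500²/(2·2.0000) = 1.2656 m
human over T_r+T_s: 1.0000·(0.0800+1.1250) = 1.2050 m
margins: 0.1500+0.1000+0.0200 = 0.2700 m
S_min ≈ 0.1800+1.2656+1.2050+0.2700  ⇒  S_min = 4673/1600 m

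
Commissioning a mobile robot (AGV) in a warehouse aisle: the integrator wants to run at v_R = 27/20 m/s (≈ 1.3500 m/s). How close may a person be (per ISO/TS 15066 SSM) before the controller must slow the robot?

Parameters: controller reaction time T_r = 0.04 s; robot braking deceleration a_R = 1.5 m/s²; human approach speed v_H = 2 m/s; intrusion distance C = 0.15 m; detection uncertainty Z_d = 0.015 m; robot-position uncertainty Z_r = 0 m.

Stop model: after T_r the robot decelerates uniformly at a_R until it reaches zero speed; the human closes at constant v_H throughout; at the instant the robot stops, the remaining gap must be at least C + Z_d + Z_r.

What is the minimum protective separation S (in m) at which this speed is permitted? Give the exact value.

T_s = v_R/a_R = (27/20)/(3/2) = 0.9000 s
robot in T_r: 1.3500·0.0400 = 0.0540 m
robot under decel: 1.3500²/(2·1.5000) = 0.6075 m
person approaches 2.0000·(0.0400+0.9000) = 1.8800 m
C+Z_d+Z_r = 0.1500+0.0150+0.0000 = 0.1650 m
S_min ≈ 0.0540+0.6075+1.8800+0.1650  ⇒  S_min = 5413/2000 m

S_min = 5413/2000 m = 2.7065 m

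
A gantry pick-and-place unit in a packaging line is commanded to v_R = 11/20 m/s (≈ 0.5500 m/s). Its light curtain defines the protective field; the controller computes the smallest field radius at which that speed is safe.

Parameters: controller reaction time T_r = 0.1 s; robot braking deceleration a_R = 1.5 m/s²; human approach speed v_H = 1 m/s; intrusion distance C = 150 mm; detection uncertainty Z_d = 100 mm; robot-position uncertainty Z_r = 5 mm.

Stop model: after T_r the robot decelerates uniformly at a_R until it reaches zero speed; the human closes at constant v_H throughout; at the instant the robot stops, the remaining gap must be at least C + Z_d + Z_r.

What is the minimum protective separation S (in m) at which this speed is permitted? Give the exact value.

braking lasts T_s = (11/20)/(3/2) = 0.3667 s
robot covers v_R·T_r = 0.5500·0.1000 = 0.0550 m before braking
robot under decel: 0.5500²/(2·1.5000) = 0.1008 m
human closes 1.0000·0.4667 = 0.4667 m
margins: 0.1500+0.1000+0.0050 = 0.2550 m
S_min ≈ 0.0550+0.1008+0.4667+0.2550  ⇒  S_min = 351/400 m

S_min = 351/400 m = 0.8775 m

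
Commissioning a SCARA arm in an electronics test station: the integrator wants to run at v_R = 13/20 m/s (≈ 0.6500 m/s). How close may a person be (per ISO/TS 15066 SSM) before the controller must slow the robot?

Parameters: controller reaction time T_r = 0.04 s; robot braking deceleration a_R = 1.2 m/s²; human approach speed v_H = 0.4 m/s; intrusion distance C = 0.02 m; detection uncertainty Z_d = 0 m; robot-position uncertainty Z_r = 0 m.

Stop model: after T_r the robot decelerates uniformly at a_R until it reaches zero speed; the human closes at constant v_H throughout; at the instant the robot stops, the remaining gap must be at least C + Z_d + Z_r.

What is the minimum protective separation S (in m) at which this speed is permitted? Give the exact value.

T_s = v_R/a_R = (13/20)/(6/5) = 0.5417 s
reaction-phase robot travel = 0.6500·0.0400 = 0.0260 m
braking distance = 0.6500²/(2·1.2000) = 0.1760 m
human closes 0.4000·0.5817 = 0.2327 m
residual clearance needed = 0.0200+0.0000+0.0000 = 0.0200 m
S_min ≈ 0.0260+0.1760+0.2327+0.0200  ⇒  S_min = 10913/24000 m

S_min = 10913/24000 m = 0.4547 m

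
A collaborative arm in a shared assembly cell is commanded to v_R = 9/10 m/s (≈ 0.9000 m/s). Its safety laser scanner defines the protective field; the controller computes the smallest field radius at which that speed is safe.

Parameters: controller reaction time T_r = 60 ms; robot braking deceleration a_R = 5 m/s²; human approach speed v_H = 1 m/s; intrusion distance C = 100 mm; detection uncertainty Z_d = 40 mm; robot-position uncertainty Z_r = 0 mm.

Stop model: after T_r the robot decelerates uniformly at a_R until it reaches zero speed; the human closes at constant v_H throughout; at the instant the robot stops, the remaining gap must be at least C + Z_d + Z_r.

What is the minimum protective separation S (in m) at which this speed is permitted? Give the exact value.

stop time T_s = (9/10)/5 = 0.1800 s
robot covers v_R·T_r = 0.9000·0.0600 = 0.0540 m before braking
robot covers 0.9000·0.1800 − ½·5.0000·0.1800² = 0.0810 m while stopping
human closes 1.0000·0.2400 = 0.2400 m
residual clearance needed = 0.1000+0.0400+0.0000 = 0.1400 m
S_min ≈ 0.0540+0.0810+0.2400+0.1400  ⇒  S_min = 103/200 m

S_min = 103/200 m = 0.5150 m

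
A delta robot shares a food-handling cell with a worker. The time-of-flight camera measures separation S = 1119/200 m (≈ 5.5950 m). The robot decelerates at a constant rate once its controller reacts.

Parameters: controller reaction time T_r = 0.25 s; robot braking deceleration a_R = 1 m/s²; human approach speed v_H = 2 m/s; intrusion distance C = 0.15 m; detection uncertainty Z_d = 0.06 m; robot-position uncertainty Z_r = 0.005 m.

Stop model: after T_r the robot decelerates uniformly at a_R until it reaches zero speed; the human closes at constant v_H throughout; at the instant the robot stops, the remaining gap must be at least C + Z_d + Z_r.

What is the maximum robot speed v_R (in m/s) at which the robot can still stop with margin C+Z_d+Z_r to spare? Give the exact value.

at the boundary: (1/2)·v² + (9/4)·v + (-122/25) = 0
  disc = (9/4)² − 4·(1/2)·(-122/25) = 5929/400 ; √disc = 77/20
  v_R = (−(9/4) + 77/20) / (2·(1/2)) = 8/5 m/s
check:
stop time T_s = (8/5)/1 = 1.6000 s
reaction-phase robot travel = 1.6000·0.2500 = 0.4000 m
robot covers 1.6000·1.6000 − ½·1.0000·1.6000² = 1.2800 m while stopping
human closes 2.0000·1.8500 = 3.7000 m
C+Z_d+Z_r = 0.1500+0.0600+0.0050 = 0.2150 m
sum ≈ 0.4000+1.2800+3.7000+0.2150 ≈ 5.5950 m = S ✓

v_R_max = 8/5 m/s = 1.6000 m/s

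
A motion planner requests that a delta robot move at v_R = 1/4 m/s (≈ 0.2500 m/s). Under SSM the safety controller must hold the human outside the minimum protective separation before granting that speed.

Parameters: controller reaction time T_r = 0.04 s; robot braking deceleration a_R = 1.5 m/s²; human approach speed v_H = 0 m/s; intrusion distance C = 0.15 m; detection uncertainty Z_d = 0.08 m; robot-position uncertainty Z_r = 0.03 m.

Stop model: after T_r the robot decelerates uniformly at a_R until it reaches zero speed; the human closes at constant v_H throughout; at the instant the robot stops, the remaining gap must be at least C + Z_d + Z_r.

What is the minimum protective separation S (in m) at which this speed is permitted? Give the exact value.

stop time T_s = (1/4)/(3/2) = 0.1667 s
reaction-phase robot travel = 0.2500·0.0400 = 0.0100 m
robot under decel: 0.2500²/(2·1.5000) = 0.0208 m
human closes 0.0000·0.2067 = 0.0000 m
residual clearance needed = 0.1500+0.0800+0.0300 = 0.2600 m
S_min ≈ 0.0100+0.0208+0.0000+0.2600  ⇒  S_min = 349/1200 m

S_min = 349/1200 m = 0.2908 m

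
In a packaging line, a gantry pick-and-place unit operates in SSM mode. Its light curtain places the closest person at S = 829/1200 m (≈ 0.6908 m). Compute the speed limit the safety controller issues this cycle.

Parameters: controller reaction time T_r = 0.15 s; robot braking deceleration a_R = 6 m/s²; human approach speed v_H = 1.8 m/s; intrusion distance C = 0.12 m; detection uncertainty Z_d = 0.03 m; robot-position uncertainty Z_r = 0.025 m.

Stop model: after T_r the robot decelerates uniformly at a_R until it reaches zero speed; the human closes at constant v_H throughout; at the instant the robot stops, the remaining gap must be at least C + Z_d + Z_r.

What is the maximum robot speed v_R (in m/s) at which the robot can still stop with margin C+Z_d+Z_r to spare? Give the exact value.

collect terms ⇒ (1/12)·v_R² + (9/20)·v_R + (-59/240) = 0
  disc = (9/20)² − 4·(1/12)·(-59/240) = 64/225 ; √disc = 8/15
  v_R = (−(9/20) + 8/15) / (2·(1/12)) = 1/2 m/s
check:
T_s = v_R/a_R = (1/2)/6 = 0.0833 s
robot in T_r: 0.5000·0.1500 = 0.0750 m
robot covers 0.5000·0.0833 − ½·6.0000·0.0833² = 0.0208 m while stopping
person approaches 1.8000·(0.1500+0.0833) = 0.4200 m
C+Z_d+Z_r = 0.1200+0.0300+0.0250 = 0.1750 m
sum ≈ 0.0750+0.0208+0.4200+0.1750 ≈ 0.6908 m = S ✓

v_R_max = 1/2 m/s = 0.5000 m/s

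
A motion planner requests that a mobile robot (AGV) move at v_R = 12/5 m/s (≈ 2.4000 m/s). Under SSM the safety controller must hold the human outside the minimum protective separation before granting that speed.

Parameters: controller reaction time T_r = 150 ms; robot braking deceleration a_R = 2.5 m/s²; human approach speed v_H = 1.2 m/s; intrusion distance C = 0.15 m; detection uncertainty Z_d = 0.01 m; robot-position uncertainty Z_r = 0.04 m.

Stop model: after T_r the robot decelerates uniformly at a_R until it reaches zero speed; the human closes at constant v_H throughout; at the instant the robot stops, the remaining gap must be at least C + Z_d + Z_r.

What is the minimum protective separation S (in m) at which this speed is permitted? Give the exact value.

stop time T_s = (12/5)/(5/2) = 0.9600 s
robot in T_r: 2.4000·0.1500 = 0.3600 m
robot covers 2.4000·0.9600 − ½·2.5000·0.9600² = 1.1520 m while stopping
person approaches 1.2000·(0.1500+0.9600) = 1.3320 m
residual clearance needed = 0.1500+0.0100+0.0400 = 0.2000 m
S_min ≈ 0.3600+1.1520+1.3320+0.2000  ⇒  S_min = 761/250 m

S_min = 761/250 m = 3.0440 m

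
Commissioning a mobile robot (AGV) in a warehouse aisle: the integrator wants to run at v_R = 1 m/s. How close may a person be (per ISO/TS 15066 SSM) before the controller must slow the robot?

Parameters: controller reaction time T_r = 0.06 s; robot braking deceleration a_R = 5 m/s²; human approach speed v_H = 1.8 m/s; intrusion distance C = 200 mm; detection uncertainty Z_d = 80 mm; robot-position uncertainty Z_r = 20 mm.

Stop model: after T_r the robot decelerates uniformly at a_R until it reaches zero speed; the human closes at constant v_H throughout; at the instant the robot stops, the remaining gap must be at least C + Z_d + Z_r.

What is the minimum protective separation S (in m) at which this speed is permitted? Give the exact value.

T_s = v_R/a_R = 1/5 = 0.2000 s
robot in T_r: 1.0000·0.0600 = 0.0600 m
robot under decel: 1.0000²/(2·5.0000) = 0.1000 m
person approaches 1.8000·(0.0600+0.2000) = 0.4680 m
residual clearance needed = 0.2000+0.0800+0.0200 = 0.3000 m
S_min ≈ 0.0600+0.1000+0.4680+0.3000  ⇒  S_min = 116/125 m

S_min = 116/125 m = 0.9280 m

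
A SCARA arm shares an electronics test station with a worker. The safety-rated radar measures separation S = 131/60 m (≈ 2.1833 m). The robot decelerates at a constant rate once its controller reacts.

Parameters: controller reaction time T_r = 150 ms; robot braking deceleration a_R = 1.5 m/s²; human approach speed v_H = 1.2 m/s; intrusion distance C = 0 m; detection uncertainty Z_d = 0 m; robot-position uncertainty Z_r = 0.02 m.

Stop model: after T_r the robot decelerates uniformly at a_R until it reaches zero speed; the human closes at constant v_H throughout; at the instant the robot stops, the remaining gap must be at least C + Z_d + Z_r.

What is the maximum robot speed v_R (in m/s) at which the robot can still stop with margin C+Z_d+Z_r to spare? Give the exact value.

v_R_max = 7/5 m/s = 1.4000 m/s

at the boundary: (1/3)·v² + (19/20)·v + (-119/60) = 0
  disc = (19/20)² − 4·(1/3)·(-119/60) = 12769/3600 ; √disc = 113/60
  v_R = (−(19/20) + 113/60) / (2·(1/3)) = 7/5 m/s
check:
braking lasts T_s = (7/5)/(3/2) = 0.9333 s
robot in T_r: 1.4000·0.1500 = 0.2100 m
robot covers 1.4000·0.9333 − ½·1.5000·0.9333² = 0.6533 m while stopping
person approaches 1.2000·(0.1500+0.9333) = 1.3000 m
residual clearance needed = 0.0000+0.0000+0.0200 = 0.0200 m
sum ≈ 0.2100+0.6533+1.3000+0.0200 ≈ 2.1833 m = S ✓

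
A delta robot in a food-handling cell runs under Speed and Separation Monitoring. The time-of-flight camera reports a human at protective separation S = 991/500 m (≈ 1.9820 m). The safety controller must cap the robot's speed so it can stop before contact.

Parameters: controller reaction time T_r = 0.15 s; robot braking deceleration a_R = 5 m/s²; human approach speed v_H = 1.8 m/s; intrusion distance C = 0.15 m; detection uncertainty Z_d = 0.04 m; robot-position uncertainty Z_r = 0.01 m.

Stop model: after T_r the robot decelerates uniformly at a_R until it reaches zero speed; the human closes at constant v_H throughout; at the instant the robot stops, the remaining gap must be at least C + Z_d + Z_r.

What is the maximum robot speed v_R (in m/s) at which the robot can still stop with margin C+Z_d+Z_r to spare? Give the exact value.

v_R_max = 21/10 m/s = 2.1000 m/s

collect terms ⇒ (1/10)·v_R² + (51/100)·v_R + (-189/125) = 0
  disc = (51/100)² − 4·(1/10)·(-189/125) = 8649/10000 ; √disc = 93/100
  v_R = (−(51/100) + 93/100) / (2·(1/10)) = 21/10 m/s
check:
braking lasts T_s = (21/10)/5 = 0.4200 s
robot covers v_R·T_r = 2.1000·0.1500 = 0.3150 m before braking
braking distance = 2.1000²/(2·5.0000) = 0.4410 m
person approaches 1.8000·(0.1500+0.4200) = 1.0260 m
residual clearance needed = 0.1500+0.0400+0.0100 = 0.2000 m
sum ≈ 0.3150+0.4410+1.0260+0.2000 ≈ 1.9820 m = S ✓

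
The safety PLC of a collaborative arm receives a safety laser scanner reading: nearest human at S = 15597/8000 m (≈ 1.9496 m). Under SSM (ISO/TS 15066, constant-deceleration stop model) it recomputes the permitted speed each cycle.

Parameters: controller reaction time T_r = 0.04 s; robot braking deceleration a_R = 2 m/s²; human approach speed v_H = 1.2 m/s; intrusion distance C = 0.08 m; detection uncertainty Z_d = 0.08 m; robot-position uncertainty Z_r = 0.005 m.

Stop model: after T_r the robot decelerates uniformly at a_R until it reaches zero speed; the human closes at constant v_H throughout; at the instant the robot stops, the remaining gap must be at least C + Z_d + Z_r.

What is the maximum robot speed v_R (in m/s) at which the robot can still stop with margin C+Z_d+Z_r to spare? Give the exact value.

v_R_max = 33/20 m/s = 1.6500 m/s

at the boundary: (1/4)·v² + (16/25)·v + (-13893/8000) = 0
  disc = (16/25)² − 4·(1/4)·(-13893/8000) = 85849/40000 ; √disc = 293/200
  v_R = (−(16/25) + 293/200) / (2·(1/4)) = 33/20 m/s
check:
T_s = v_R/a_R = (33/20)/2 = 0.8250 s
reaction-phase robot travel = 1.6500·0.0400 = 0.0660 m
braking distance = 1.6500²/(2·2.0000) = 0.6806 m
human over T_r+T_s: 1.2000·(0.0400+0.8250) = 1.0380 m
residual clearance needed = 0.0800+0.0800+0.0050 = 0.1650 m
sum ≈ 0.0660+0.6806+1.0380+0.1650 ≈ 1.9496 m = S ✓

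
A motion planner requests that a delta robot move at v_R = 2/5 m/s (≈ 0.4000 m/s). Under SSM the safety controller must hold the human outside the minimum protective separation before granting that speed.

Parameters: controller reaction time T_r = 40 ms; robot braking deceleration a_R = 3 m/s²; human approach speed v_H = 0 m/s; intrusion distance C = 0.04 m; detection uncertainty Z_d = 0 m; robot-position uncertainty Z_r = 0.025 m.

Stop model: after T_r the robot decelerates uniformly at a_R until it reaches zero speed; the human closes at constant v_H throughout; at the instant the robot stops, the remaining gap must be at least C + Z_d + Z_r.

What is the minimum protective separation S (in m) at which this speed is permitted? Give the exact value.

S_min = 323/3000 m = 0.1077 m

T_s = v_R/a_R = (2/5)/3 = 0.1333 s
robot covers v_R·T_r = 0.4000·0.0400 = 0.0160 m before braking
robot under decel: 0.4000²/(2·3.0000) = 0.0267 m
human over T_r+T_s: 0.0000·(0.0400+0.1333) = 0.0000 m
residual clearance needed = 0.0400+0.0000+0.0250 = 0.0650 m
S_min ≈ 0.0160+0.0267+0.0000+0.0650  ⇒  S_min = 323/3000 m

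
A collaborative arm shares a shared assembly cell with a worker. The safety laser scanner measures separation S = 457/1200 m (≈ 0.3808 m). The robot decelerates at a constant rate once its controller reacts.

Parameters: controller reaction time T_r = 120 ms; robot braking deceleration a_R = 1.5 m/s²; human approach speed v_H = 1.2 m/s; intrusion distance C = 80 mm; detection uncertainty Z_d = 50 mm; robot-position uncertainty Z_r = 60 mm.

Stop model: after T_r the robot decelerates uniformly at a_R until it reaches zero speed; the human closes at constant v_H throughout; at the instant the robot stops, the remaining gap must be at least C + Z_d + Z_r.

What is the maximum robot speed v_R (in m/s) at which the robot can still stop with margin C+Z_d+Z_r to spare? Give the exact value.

v_R_max = 1/20 m/s = 0.0500 m/s

collect terms ⇒ (1/3)·v_R² + (23/25)·v_R + (-281/6000) = 0
  disc = (23/25)² − 4·(1/3)·(-281/6000) = 20449/22500 ; √disc = 143/150
  v_R = (−(23/25) + 143/150) / (2·(1/3)) = 1/20 m/s
check:
braking lasts T_s = (1/20)/(3/2) = 0.0333 s
robot covers v_R·T_r = 0.0500·0.1200 = 0.0060 m before braking
robot under decel: 0.0500²/(2·1.5000) = 0.0008 m
person approaches 1.2000·(0.1200+0.0333) = 0.1840 m
C+Z_d+Z_r = 0.0800+0.0500+0.0600 = 0.1900 m
sum ≈ 0.0060+0.0008+0.1840+0.1900 ≈ 0.3808 m = S ✓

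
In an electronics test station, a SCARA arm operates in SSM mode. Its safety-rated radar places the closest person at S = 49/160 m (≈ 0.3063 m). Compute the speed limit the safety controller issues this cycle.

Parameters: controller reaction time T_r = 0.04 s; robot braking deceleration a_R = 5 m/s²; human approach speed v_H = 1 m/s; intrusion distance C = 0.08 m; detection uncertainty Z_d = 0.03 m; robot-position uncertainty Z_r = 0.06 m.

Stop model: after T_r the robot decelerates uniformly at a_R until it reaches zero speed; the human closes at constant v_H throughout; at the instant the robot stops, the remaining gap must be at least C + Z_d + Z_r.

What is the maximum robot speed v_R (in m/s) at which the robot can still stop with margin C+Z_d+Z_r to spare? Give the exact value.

at the boundary: (1/10)·v² + (6/25)·v + (-77/800) = 0
  disc = (6/25)² − 4·(1/10)·(-77/800) = 961/10000 ; √disc = 31/100
  v_R = (−(6/25) + 31/100) / (2·(1/10)) = 7/20 m/s
check:
braking lasts T_s = (7/20)/5 = 0.0700 s
reaction-phase robot travel = 0.3500·0.0400 = 0.0140 m
robot covers 0.3500·0.0700 − ½·5.0000·0.0700² = 0.0123 m while stopping
human over T_r+T_s: 1.0000·(0.0400+0.0700) = 0.1100 m
margins: 0.0800+0.0300+0.0600 = 0.1700 m
sum ≈ 0.0140+0.0123+0.1100+0.1700 ≈ 0.3063 m = S ✓

v_R_max = 7/20 m/s = 0.3500 m/s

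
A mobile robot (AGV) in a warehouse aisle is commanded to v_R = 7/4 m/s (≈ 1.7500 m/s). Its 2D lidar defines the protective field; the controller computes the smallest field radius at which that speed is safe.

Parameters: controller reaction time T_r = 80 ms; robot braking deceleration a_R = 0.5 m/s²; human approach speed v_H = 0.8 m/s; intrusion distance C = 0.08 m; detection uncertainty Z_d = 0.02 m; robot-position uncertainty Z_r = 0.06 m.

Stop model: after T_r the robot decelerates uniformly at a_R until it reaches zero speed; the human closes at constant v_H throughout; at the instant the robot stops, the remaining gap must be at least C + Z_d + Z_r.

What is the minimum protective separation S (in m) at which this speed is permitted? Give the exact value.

S_min = 12453/2000 m = 6.2265 m

T_s = v_R/a_R = (7/4)/(1/2) = 3.5000 s
robot in T_r: 1.7500·0.0800 = 0.1400 m
robot covers 1.7500·3.5000 − ½·0.5000·3.5000² = 3.0625 m while stopping
human over T_r+T_s: 0.8000·(0.0800+3.5000) = 2.8640 m
margins: 0.0800+0.0200+0.0600 = 0.1600 m
S_min ≈ 0.1400+3.0625+2.8640+0.1600  ⇒  S_min = 12453/2000 m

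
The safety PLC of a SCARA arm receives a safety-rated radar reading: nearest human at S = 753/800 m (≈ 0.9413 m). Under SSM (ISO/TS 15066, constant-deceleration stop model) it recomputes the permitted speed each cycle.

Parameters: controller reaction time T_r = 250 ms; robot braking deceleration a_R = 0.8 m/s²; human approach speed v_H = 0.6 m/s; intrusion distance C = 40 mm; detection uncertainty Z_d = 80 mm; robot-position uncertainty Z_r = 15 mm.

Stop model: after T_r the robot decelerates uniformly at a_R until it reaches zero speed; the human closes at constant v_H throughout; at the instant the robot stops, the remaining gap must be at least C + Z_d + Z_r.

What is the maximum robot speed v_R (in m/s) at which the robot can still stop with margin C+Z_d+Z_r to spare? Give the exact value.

collect terms ⇒ (5/8)·v_R² + (1)·v_R + (-21/32) = 0
  disc = (1)² − 4·(5/8)·(-21/32) = 169/64 ; √disc = 13/8
  v_R = (−(1) + 13/8) / (2·(5/8)) = 1/2 m/s
check:
stop time T_s = (1/2)/(4/5) = 0.6250 s
robot covers v_R·T_r = 0.5000·0.2500 = 0.1250 m before braking
robot under decel: 0.5000²/(2·0.8000) = 0.1562 m
human over T_r+T_s: 0.6000·(0.2500+0.6250) = 0.5250 m
residual clearance needed = 0.0400+0.0800+0.0150 = 0.1350 m
sum ≈ 0.1250+0.1562+0.5250+0.1350 ≈ 0.9413 m = S ✓

v_R_max = 1/2 m/s = 0.5000 m/s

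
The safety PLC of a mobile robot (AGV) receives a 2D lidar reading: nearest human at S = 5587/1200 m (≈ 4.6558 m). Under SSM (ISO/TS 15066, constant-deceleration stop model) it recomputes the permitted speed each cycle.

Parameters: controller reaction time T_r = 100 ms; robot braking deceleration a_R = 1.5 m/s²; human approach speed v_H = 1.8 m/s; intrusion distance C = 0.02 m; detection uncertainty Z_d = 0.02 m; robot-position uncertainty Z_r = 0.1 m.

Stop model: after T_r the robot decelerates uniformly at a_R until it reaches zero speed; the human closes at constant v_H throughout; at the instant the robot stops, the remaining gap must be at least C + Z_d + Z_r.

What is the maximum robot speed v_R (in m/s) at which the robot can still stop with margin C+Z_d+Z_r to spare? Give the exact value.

at the boundary: (1/3)·v² + (13/10)·v + (-5203/1200) = 0
  disc = (13/10)² − 4·(1/3)·(-5203/1200) = 1681/225 ; √disc = 41/15
  v_R = (−(13/10) + 41/15) / (2·(1/3)) = 43/20 m/s
check:
T_s = v_R/a_R = (43/20)/(3/2) = 1.4333 s
robot in T_r: 2.1500·0.1000 = 0.2150 m
braking distance = 2.1500²/(2·1.5000) = 1.5408 m
human over T_r+T_s: 1.8000·(0.1000+1.4333) = 2.7600 m
margins: 0.0200+0.0200+0.1000 = 0.1400 m
sum ≈ 0.2150+1.5408+2.7600+0.1400 ≈ 4.6558 m = S ✓

v_R_max = 43/20 m/s = 2.1500 m/s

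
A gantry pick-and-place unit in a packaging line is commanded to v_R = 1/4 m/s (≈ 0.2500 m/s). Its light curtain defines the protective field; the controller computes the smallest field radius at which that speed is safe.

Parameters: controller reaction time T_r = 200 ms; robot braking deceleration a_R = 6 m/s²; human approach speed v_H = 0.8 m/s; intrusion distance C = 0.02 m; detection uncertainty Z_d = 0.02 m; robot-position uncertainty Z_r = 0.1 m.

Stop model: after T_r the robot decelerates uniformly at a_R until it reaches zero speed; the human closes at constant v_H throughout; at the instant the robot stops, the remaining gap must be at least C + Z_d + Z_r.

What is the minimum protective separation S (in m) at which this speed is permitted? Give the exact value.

stop time T_s = (1/4)/6 = 0.0417 s
robot covers v_R·T_r = 0.2500·0.2000 = 0.0500 m before braking
braking distance = 0.2500²/(2·6.0000) = 0.0052 m
human closes 0.8000·0.2417 = 0.1933 m
margins: 0.0200+0.0200+0.1000 = 0.1400 m
S_min ≈ 0.0500+0.0052+0.1933+0.1400  ⇒  S_min = 373/960 m

S_min = 373/960 m = 0.3885 m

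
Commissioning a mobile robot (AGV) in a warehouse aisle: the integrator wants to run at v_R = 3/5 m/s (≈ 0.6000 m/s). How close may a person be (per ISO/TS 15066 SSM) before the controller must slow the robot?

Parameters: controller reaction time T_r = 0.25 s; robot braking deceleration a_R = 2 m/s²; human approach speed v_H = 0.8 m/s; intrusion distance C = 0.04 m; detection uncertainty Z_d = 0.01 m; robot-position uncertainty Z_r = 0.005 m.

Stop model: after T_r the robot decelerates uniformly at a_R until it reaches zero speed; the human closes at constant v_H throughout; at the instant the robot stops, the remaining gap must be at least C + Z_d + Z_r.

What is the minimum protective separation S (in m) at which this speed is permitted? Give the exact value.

S_min = 147/200 m = 0.7350 m

stop time T_s = (3/5)/2 = 0.3000 s
robot in T_r: 0.6000·0.2500 = 0.1500 m
robot covers 0.6000·0.3000 − ½·2.0000·0.3000² = 0.0900 m while stopping
human over T_r+T_s: 0.8000·(0.2500+0.3000) = 0.4400 m
margins: 0.0400+0.0100+0.0050 = 0.0550 m
S_min ≈ 0.1500+0.0900+0.4400+0.0550  ⇒  S_min = 147/200 m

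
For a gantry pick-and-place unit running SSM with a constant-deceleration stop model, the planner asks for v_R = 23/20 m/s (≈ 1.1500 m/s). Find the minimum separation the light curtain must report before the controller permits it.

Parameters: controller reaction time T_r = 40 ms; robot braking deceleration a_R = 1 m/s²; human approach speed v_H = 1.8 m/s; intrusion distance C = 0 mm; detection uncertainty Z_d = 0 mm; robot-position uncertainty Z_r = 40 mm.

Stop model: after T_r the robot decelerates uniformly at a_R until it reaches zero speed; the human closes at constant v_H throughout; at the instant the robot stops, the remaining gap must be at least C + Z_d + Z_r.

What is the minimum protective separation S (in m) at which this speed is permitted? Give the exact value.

S_min = 11557/4000 m = 2.8893 m

braking lasts T_s = (23/20)/1 = 1.1500 s
robot in T_r: 1.1500·0.0400 = 0.0460 m
robot under decel: 1.1500²/(2·1.0000) = 0.6613 m
person approaches 1.8000·(0.0400+1.1500) = 2.1420 m
C+Z_d+Z_r = 0.0000+0.0000+0.0400 = 0.0400 m
S_min ≈ 0.0460+0.6613+2.1420+0.0400  ⇒  S_min = 11557/4000 m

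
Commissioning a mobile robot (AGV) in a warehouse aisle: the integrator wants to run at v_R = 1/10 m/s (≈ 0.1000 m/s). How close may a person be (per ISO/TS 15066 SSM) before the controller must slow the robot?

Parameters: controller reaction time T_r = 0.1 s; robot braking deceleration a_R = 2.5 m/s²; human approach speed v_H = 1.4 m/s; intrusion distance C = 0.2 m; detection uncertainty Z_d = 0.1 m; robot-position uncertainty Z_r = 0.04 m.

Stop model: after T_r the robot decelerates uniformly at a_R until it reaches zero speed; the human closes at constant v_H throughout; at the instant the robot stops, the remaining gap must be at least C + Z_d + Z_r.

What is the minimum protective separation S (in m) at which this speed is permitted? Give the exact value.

braking lasts T_s = (1/10)/(5/2) = 0.0400 s
robot in T_r: 0.1000·0.1000 = 0.0100 m
robot under decel: 0.1000²/(2·2.5000) = 0.0020 m
human closes 1.4000·0.1400 = 0.1960 m
margins: 0.2000+0.1000+0.0400 = 0.3400 m
S_min ≈ 0.0100+0.0020+0.1960+0.3400  ⇒  S_min = 137/250 m

S_min = 137/250 m = 0.5480 m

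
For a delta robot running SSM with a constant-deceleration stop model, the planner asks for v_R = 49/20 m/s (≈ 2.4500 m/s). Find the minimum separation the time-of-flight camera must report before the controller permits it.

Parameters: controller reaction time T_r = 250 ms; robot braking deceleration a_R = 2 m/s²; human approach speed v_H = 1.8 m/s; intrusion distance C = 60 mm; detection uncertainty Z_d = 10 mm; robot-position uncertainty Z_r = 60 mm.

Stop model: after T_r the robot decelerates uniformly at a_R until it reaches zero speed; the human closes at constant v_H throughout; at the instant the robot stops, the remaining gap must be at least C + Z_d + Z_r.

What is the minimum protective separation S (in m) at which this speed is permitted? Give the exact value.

S_min = 7837/1600 m = 4.8981 m

stop time T_s = (49/20)/2 = 1.2250 s
robot covers v_R·T_r = 2.4500·0.2500 = 0.6125 m before braking
braking distance = 2.4500²/(2·2.0000) = 1.5006 m
human over T_r+T_s: 1.8000·(0.2500+1.2250) = 2.6550 m
C+Z_d+Z_r = 0.0600+0.0100+0.0600 = 0.1300 m
S_min ≈ 0.6125+1.5006+2.6550+0.1300  ⇒  S_min = 7837/1600 m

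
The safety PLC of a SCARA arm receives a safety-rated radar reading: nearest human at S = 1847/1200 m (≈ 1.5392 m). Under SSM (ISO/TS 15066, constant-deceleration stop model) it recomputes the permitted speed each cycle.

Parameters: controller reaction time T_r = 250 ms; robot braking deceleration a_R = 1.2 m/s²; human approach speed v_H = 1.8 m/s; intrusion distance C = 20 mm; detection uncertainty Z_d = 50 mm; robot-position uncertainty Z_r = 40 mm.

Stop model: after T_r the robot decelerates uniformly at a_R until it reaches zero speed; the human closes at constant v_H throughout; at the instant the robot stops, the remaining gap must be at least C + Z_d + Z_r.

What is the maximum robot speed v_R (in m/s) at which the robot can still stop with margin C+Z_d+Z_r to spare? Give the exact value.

quadratic (5/12)·v² + (7/4)·v + (-47/48) = 0
  disc = (7/4)² − 4·(5/12)·(-47/48) = 169/36 ; √disc = 13/6
  v_R = (−(7/4) + 13/6) / (2·(5/12)) = 1/2 m/s
check:
stop time T_s = (1/2)/(6/5) = 0.4167 s
robot covers v_R·T_r = 0.5000·0.2500 = 0.1250 m before braking
robot under decel: 0.5000²/(2·1.2000) = 0.1042 m
person approaches 1.8000·(0.2500+0.4167) = 1.2000 m
C+Z_d+Z_r = 0.0200+0.0500+0.0400 = 0.1100 m
sum ≈ 0.1250+0.1042+1.2000+0.1100 ≈ 1.5392 m = S ✓

v_R_max = 1/2 m/s = 0.5000 m/s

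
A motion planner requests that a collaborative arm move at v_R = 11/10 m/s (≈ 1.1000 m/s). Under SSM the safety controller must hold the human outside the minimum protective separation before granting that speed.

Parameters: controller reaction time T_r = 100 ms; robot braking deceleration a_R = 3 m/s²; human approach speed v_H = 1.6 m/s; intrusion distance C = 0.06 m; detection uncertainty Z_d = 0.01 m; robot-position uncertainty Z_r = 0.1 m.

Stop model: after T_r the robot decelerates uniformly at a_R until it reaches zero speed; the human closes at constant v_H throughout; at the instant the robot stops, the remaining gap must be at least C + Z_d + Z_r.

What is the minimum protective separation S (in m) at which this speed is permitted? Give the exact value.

stop time T_s = (11/10)/3 = 0.3667 s
reaction-phase robot travel = 1.1000·0.1000 = 0.1100 m
robot under decel: 1.1000²/(2·3.0000) = 0.2017 m
person approaches 1.6000·(0.1000+0.3667) = 0.7467 m
C+Z_d+Z_r = 0.0600+0.0100+0.1000 = 0.1700 m
S_min ≈ 0.1100+0.2017+0.7467+0.1700  ⇒  S_min = 737/600 m

S_min = 737/600 m = 1.2283 m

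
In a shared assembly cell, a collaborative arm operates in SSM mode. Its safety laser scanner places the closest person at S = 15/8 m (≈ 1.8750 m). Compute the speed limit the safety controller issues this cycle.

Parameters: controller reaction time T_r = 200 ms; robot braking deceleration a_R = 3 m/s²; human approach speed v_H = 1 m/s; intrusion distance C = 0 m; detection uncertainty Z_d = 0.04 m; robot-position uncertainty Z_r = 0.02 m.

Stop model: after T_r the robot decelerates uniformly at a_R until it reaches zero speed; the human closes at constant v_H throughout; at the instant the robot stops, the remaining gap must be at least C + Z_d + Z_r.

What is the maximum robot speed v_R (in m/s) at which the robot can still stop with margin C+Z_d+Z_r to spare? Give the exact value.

v_R_max = 19/10 m/s = 1.9000 m/s

at the boundary: (1/6)·v² + (8/15)·v + (-323/200) = 0
  disc = (8/15)² − 4·(1/6)·(-323/200) = 49/36 ; √disc = 7/6
  v_R = (−(8/15) + 7/6) / (2·(1/6)) = 19/10 m/s
check:
stop time T_s = (19/10)/3 = 0.6333 s
robot in T_r: 1.9000·0.2000 = 0.3800 m
robot covers 1.9000·0.6333 − ½·3.0000·0.6333² = 0.6017 m while stopping
human closes 1.0000·0.8333 = 0.8333 m
C+Z_d+Z_r = 0.0000+0.0400+0.0200 = 0.0600 m
sum ≈ 0.3800+0.6017+0.8333+0.0600 ≈ 1.8750 m = S ✓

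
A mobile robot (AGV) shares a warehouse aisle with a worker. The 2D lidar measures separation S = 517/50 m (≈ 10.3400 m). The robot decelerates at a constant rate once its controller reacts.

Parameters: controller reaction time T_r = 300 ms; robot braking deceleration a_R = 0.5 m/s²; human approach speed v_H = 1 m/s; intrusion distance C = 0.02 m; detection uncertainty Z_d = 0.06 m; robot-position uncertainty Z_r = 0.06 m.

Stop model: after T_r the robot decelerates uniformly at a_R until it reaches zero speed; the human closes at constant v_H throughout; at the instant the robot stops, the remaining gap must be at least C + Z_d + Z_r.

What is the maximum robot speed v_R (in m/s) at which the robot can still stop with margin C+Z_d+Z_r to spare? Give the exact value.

v_R_max = 11/5 m/s = 2.2000 m/s

quadratic (1)·v² + (23/10)·v + (-99/10) = 0
  disc = (23/10)² − 4·(1)·(-99/10) = 4489/100 ; √disc = 67/10
  v_R = (−(23/10) + 67/10) / (2·(1)) = 11/5 m/s
check:
stop time T_s = (11/5)/(1/2) = 4.4000 s
reaction-phase robot travel = 2.2000·0.3000 = 0.6600 m
robot under decel: 2.2000²/(2·0.5000) = 4.8400 m
human closes 1.0000·4.7000 = 4.7000 m
C+Z_d+Z_r = 0.0200+0.0600+0.0600 = 0.1400 m
sum ≈ 0.6600+4.8400+4.7000+0.1400 ≈ 10.3400 m = S ✓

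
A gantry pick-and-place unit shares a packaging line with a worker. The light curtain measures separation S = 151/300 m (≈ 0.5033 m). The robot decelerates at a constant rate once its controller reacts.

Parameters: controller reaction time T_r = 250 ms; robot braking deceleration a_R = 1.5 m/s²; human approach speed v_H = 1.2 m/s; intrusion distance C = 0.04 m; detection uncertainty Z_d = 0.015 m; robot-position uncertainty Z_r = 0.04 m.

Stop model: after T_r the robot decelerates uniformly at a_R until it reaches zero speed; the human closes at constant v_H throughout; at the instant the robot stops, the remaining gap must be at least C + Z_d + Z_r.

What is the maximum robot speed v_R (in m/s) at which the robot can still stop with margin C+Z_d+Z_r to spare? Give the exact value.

v_R_max = 1/10 m/s = 0.1000 m/s

at the boundary: (1/3)·v² + (21/20)·v + (-13/120) = 0
  disc = (21/20)² − 4·(1/3)·(-13/120) = 4489/3600 ; √disc = 67/60
  v_R = (−(21/20) + 67/60) / (2·(1/3)) = 1/10 m/s
check:
stop time T_s = (1/10)/(3/2) = 0.0667 s
robot covers v_R·T_r = 0.1000·0.2500 = 0.0250 m before braking
robot covers 0.1000·0.0667 − ½·1.5000·0.0667² = 0.0033 m while stopping
human closes 1.2000·0.3167 = 0.3800 m
residual clearance needed = 0.0400+0.0150+0.0400 = 0.0950 m
sum ≈ 0.0250+0.0033+0.3800+0.0950 ≈ 0.5033 m = S ✓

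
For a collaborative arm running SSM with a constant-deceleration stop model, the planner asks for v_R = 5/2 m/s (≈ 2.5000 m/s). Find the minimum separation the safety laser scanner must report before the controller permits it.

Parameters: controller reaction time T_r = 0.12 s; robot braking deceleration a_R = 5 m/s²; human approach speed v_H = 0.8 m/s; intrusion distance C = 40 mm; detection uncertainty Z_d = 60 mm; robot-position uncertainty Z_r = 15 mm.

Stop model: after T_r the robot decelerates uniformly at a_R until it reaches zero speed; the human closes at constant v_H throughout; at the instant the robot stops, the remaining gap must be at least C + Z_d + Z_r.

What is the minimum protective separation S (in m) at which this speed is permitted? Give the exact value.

braking lasts T_s = (5/2)/5 = 0.5000 s
robot covers v_R·T_r = 2.5000·0.1200 = 0.3000 m before braking
braking distance = 2.5000²/(2·5.0000) = 0.6250 m
human over T_r+T_s: 0.8000·(0.1200+0.5000) = 0.4960 m
margins: 0.0400+0.0600+0.0150 = 0.1150 m
S_min ≈ 0.3000+0.6250+0.4960+0.1150  ⇒  S_min = 192/125 m

S_min = 192/125 m = 1.5360 m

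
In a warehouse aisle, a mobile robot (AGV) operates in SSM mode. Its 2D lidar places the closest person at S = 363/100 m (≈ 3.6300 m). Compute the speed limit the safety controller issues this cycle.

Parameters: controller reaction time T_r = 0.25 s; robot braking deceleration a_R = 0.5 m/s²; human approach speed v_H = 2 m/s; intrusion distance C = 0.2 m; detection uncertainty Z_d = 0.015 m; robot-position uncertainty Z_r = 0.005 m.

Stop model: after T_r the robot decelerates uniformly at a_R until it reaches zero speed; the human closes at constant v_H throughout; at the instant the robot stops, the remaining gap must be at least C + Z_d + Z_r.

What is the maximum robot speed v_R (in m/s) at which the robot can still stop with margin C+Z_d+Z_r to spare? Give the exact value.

v_R_max = 3/5 m/s = 0.6000 m/s

collect terms ⇒ (1)·v_R² + (17/4)·v_R + (-291/100) = 0
  disc = (17/4)² − 4·(1)·(-291/100) = 11881/400 ; √disc = 109/20
  v_R = (−(17/4) + 109/20) / (2·(1)) = 3/5 m/s
check:
stop time T_s = (3/5)/(1/2) = 1.2000 s
robot in T_r: 0.6000·0.2500 = 0.1500 m
robot covers 0.6000·1.2000 − ½·0.5000·1.2000² = 0.3600 m while stopping
human over T_r+T_s: 2.0000·(0.2500+1.2000) = 2.9000 m
C+Z_d+Z_r = 0.2000+0.0150+0.0050 = 0.2200 m
sum ≈ 0.1500+0.3600+2.9000+0.2200 ≈ 3.6300 m = S ✓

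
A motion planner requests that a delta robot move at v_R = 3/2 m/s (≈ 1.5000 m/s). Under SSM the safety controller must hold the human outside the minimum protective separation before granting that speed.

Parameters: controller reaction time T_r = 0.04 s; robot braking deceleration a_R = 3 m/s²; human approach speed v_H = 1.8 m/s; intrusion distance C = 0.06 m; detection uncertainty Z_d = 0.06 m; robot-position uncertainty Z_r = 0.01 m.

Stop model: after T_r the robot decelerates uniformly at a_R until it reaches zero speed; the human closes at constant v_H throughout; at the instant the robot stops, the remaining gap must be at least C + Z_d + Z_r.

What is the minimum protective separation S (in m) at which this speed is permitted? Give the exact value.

stop time T_s = (3/2)/3 = 0.5000 s
reaction-phase robot travel = 1.5000·0.0400 = 0.0600 m
robot covers 1.5000·0.5000 − ½·3.0000·0.5000² = 0.3750 m while stopping
human closes 1.8000·0.5400 = 0.9720 m
margins: 0.0600+0.0600+0.0100 = 0.1300 m
S_min ≈ 0.0600+0.3750+0.9720+0.1300  ⇒  S_min = 1537/1000 m

S_min = 1537/1000 m = 1.5370 m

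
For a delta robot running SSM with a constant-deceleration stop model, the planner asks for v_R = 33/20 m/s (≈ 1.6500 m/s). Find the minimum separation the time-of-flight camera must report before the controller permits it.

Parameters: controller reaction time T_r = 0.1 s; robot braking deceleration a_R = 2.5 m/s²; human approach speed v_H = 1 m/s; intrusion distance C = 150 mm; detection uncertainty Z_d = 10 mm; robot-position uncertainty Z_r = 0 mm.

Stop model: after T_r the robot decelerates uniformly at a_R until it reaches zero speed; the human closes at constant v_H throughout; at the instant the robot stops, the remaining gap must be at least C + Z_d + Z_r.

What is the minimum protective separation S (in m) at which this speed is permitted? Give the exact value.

T_s = v_R/a_R = (33/20)/(5/2) = 0.6600 s
robot covers v_R·T_r = 1.6500·0.1000 = 0.1650 m before braking
robot covers 1.6500·0.6600 − ½·2.5000·0.6600² = 0.5445 m while stopping
human over T_r+T_s: 1.0000·(0.1000+0.6600) = 0.7600 m
C+Z_d+Z_r = 0.1500+0.0100+0.0000 = 0.1600 m
S_min ≈ 0.1650+0.5445+0.7600+0.1600  ⇒  S_min = 3259/2000 m

S_min = 3259/2000 m = 1.6295 m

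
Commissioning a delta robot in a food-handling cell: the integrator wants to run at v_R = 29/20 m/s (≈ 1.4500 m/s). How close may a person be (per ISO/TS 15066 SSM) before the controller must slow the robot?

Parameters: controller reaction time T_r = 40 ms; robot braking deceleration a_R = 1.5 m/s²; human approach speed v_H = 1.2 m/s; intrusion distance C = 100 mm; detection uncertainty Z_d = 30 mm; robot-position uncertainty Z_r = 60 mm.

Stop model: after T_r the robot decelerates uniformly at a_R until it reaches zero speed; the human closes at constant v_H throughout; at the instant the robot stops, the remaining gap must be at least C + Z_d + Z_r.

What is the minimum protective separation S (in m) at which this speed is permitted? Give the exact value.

stop time T_s = (29/20)/(3/2) = 0.9667 s
robot in T_r: 1.4500·0.0400 = 0.0580 m
braking distance = 1.4500²/(2·1.5000) = 0.7008 m
person approaches 1.2000·(0.0400+0.9667) = 1.2080 m
margins: 0.1000+0.0300+0.0600 = 0.1900 m
S_min ≈ 0.0580+0.7008+1.2080+0.1900  ⇒  S_min = 12941/6000 m

S_min = 12941/6000 m = 2.1568 m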